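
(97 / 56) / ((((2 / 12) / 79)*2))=22989 / 56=410.52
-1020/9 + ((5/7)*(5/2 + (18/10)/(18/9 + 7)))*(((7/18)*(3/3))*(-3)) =-115.58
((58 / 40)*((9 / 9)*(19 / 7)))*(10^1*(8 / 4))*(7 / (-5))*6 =-3306 / 5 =-661.20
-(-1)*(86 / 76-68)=-2541 / 38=-66.87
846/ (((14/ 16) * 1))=6768/ 7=966.86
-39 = -39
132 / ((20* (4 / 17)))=561 / 20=28.05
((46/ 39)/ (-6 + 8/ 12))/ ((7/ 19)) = -437/ 728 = -0.60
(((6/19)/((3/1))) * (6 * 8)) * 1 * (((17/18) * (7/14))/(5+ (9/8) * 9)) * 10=10880/6897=1.58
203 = 203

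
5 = 5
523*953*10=4984190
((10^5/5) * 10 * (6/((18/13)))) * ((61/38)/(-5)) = -15860000/57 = -278245.61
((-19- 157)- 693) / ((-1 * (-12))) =-72.42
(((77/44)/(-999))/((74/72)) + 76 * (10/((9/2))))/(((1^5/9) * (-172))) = -2080859/235468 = -8.84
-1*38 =-38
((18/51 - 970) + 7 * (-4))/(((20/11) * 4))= -2332/17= -137.18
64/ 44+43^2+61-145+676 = 2442.45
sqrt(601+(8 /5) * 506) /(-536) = -sqrt(35265) /2680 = -0.07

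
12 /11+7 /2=101 /22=4.59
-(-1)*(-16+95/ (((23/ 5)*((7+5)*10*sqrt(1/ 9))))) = -2849/ 184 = -15.48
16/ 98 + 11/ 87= 0.29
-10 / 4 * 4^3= -160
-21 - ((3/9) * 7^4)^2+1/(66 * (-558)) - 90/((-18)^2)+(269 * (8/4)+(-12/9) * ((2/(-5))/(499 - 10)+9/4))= -19210076727029/30014820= -640019.72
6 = 6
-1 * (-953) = 953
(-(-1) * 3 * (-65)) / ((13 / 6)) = -90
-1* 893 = -893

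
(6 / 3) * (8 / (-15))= -16 / 15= -1.07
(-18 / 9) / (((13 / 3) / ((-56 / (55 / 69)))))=23184 / 715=32.43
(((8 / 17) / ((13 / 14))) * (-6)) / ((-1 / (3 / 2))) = 1008 / 221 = 4.56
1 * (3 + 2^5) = 35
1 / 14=0.07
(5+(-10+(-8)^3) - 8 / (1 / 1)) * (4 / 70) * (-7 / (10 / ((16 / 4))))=84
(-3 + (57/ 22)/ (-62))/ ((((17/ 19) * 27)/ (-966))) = 1410199/ 11594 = 121.63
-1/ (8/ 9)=-9/ 8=-1.12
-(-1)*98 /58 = 49 /29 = 1.69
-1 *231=-231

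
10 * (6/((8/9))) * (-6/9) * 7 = -315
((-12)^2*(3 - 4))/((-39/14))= 672/13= 51.69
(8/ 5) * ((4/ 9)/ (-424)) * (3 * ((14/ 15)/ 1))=-56/ 11925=-0.00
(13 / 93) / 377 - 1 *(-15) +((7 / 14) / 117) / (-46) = 145155229 / 9676836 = 15.00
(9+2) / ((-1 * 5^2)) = -0.44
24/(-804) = -2/67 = -0.03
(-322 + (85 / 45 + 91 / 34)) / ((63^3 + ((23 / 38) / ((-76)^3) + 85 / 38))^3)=-225433715645865314206351360 / 11103020748814730454828919404703422083601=-0.00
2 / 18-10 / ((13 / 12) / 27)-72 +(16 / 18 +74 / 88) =-182691 / 572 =-319.39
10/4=5/2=2.50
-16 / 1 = -16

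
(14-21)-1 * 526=-533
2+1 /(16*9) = 2.01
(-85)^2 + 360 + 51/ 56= 424811/ 56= 7585.91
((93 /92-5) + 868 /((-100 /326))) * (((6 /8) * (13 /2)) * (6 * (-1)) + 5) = 68716.48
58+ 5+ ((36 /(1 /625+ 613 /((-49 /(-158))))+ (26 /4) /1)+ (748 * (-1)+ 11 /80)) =-1095006845977 /1614234640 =-678.34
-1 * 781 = -781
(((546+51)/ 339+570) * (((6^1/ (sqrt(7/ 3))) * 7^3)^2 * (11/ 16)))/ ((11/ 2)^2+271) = 322507388511/ 136165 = 2368504.30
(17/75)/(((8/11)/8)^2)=2057/75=27.43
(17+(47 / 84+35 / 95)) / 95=28613 / 151620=0.19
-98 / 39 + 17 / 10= -317 / 390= -0.81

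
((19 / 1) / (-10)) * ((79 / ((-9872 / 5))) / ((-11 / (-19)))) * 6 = 85557 / 108592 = 0.79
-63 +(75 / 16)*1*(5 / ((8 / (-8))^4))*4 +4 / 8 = 125 / 4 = 31.25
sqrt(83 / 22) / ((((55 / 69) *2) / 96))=1656 *sqrt(1826) / 605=116.96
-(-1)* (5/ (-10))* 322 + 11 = -150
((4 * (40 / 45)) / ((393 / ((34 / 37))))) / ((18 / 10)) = 5440 / 1177821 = 0.00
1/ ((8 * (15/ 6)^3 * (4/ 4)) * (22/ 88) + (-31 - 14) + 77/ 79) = -316/ 4037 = -0.08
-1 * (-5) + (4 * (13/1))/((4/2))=31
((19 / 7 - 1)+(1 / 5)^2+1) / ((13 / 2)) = 964 / 2275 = 0.42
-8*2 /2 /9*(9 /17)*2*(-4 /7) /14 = 32 /833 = 0.04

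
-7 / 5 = -1.40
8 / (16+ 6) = 4 / 11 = 0.36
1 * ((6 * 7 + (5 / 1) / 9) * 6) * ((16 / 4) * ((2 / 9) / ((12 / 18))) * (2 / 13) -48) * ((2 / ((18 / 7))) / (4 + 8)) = -2498692 / 3159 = -790.98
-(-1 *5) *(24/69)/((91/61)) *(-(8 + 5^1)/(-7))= 2440/1127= 2.17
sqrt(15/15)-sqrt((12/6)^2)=-1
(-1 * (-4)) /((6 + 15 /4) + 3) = 16 /51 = 0.31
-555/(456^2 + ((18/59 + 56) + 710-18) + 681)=-32745/12352553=-0.00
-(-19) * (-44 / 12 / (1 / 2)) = -418 / 3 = -139.33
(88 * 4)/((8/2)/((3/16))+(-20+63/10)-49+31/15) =-3520/393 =-8.96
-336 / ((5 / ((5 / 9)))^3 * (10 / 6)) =-0.28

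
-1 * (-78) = 78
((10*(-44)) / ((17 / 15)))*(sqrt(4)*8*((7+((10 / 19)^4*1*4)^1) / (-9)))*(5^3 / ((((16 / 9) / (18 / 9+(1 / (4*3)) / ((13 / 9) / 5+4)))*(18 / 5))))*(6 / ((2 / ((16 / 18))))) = 530438.80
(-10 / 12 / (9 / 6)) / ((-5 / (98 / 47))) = 0.23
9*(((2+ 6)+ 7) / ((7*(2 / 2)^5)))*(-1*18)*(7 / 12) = -405 / 2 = -202.50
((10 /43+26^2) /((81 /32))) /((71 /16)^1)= 14887936 /247293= 60.20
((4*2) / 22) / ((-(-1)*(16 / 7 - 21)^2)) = 0.00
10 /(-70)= -1 /7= -0.14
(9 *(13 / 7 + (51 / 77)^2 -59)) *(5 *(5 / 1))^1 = -75644775 / 5929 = -12758.44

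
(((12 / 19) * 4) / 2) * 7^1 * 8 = 1344 / 19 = 70.74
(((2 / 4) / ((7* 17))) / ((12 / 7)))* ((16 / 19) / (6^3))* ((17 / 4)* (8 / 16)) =1 / 49248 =0.00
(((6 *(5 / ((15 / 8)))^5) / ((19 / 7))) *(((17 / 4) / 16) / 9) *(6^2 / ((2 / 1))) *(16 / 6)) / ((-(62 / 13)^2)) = -82374656 / 4436937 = -18.57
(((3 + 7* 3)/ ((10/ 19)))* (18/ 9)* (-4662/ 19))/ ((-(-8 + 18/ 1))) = 55944/ 25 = 2237.76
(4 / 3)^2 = 16 / 9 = 1.78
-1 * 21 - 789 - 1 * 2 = -812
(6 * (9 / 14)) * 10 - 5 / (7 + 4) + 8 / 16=5947 / 154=38.62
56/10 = 28/5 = 5.60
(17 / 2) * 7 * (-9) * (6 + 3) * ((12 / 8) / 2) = -3614.62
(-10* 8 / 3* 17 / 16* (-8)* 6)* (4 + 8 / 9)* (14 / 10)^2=586432 / 45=13031.82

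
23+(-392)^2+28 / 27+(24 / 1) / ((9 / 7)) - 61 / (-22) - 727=90871591 / 594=152982.48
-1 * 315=-315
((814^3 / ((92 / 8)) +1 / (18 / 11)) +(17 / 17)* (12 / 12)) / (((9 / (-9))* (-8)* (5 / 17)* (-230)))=-330084135467 / 3808800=-86663.55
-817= -817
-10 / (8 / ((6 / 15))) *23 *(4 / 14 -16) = 1265 / 7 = 180.71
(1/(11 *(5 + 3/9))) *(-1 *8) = -3/22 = -0.14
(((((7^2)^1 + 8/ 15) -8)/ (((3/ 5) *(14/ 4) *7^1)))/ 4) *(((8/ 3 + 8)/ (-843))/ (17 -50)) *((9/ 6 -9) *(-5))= 17800/ 1752597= 0.01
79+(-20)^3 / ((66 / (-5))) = 22607 / 33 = 685.06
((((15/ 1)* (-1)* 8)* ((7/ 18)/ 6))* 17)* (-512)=67697.78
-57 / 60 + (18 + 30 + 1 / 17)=16017 / 340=47.11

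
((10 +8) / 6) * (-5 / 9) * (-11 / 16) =55 / 48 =1.15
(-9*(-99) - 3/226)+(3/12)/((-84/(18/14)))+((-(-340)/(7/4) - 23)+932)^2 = 107916603989/88592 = 1218130.35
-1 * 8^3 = -512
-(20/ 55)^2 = -16/ 121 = -0.13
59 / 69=0.86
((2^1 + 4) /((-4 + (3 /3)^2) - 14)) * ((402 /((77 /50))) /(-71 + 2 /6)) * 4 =361800 /69377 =5.21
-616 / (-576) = 77 / 72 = 1.07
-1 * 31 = -31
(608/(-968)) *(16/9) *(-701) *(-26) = -22162816/1089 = -20351.53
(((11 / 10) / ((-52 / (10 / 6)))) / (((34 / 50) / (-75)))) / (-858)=-625 / 137904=-0.00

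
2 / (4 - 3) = 2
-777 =-777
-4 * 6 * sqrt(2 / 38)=-24 * sqrt(19) / 19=-5.51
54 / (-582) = -9 / 97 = -0.09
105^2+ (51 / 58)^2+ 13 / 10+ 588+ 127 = 197501671 / 16820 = 11742.07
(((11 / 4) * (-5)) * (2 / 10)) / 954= -11 / 3816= -0.00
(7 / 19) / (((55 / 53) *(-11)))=-371 / 11495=-0.03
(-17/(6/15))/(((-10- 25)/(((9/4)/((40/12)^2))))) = 1377/5600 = 0.25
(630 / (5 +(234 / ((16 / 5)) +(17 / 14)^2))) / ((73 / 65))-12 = -1253492 / 253091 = -4.95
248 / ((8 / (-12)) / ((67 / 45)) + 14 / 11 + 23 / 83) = 15170408 / 67415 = 225.03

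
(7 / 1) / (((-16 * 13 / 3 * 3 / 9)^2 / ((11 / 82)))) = 6237 / 3547648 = 0.00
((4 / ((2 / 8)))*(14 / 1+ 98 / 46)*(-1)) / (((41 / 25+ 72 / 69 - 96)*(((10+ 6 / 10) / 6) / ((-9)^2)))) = 6804000 / 53657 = 126.81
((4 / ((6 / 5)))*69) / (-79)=-230 / 79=-2.91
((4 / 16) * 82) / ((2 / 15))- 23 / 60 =4601 / 30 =153.37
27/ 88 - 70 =-6133/ 88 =-69.69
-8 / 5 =-1.60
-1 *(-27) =27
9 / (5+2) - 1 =2 / 7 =0.29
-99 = -99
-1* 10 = -10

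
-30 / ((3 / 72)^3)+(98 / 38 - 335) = -415052.42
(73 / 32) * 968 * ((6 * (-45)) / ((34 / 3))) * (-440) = 393510150 / 17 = 23147655.88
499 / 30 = 16.63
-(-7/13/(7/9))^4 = -6561/28561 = -0.23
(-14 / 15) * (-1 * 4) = 56 / 15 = 3.73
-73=-73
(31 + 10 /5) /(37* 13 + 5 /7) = 77 /1124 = 0.07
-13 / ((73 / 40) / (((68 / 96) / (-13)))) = 85 / 219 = 0.39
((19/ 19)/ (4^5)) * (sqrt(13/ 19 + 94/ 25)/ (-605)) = -sqrt(40109)/ 58854400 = -0.00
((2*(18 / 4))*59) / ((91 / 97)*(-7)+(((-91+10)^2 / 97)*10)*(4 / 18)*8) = 51507 / 116003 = 0.44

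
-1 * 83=-83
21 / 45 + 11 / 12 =83 / 60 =1.38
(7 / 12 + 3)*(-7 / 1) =-301 / 12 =-25.08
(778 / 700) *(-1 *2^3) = -1556 / 175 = -8.89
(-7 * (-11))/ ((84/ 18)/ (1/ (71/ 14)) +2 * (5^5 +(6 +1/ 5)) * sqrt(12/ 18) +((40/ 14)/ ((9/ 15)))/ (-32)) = -425917800/ 6149198022893 +37804856320 * sqrt(6)/ 6149198022893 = 0.01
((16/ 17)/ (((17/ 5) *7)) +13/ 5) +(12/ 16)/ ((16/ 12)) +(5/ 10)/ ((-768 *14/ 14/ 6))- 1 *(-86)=230973229/ 2589440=89.20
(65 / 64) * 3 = 195 / 64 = 3.05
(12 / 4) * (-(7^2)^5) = -847425747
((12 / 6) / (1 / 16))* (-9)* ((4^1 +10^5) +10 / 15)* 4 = -115205376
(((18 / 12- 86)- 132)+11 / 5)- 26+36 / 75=-11991 / 50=-239.82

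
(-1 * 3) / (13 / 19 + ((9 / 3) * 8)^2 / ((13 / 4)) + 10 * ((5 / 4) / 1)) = -494 / 31355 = -0.02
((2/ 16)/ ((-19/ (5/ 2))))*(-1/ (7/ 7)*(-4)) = -5/ 76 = -0.07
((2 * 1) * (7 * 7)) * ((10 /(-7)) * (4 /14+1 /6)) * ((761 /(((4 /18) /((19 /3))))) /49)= -28032.76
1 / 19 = 0.05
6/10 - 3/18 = 13/30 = 0.43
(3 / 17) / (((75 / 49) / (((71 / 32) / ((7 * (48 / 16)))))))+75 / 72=42997 / 40800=1.05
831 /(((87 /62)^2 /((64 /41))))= 68146432 /103443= 658.78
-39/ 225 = -13/ 75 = -0.17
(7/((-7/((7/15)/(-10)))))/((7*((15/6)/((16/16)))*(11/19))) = 19/4125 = 0.00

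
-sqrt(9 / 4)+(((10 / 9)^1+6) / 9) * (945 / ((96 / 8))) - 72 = -203 / 18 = -11.28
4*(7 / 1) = 28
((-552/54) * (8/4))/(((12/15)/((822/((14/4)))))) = -126040/21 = -6001.90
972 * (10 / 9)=1080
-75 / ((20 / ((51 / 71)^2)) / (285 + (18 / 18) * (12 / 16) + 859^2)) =-115198303005 / 80656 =-1428267.00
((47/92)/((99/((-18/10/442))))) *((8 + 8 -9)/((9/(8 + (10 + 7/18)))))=-108899/362316240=-0.00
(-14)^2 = 196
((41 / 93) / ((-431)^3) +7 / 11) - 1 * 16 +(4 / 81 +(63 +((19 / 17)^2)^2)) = 9095751767809795522 / 184699999330681131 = 49.25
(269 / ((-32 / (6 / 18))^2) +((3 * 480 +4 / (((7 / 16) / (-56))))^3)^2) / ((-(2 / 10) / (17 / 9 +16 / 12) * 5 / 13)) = -2219073430794860104879141 / 82944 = -26753875274822291002.11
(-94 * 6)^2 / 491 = 318096 / 491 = 647.85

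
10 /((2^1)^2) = 5 /2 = 2.50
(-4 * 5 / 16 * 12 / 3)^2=25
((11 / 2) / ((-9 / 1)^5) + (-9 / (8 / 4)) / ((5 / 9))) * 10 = -4783024 / 59049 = -81.00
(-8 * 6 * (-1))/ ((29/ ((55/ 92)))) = 660/ 667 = 0.99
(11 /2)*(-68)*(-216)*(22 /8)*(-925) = -205494300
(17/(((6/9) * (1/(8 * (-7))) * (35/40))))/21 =-77.71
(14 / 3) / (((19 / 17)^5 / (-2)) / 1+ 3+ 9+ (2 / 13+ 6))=516827948 / 1913949651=0.27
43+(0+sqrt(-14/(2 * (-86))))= sqrt(602)/86+43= 43.29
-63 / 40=-1.58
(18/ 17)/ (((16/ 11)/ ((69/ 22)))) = 621/ 272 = 2.28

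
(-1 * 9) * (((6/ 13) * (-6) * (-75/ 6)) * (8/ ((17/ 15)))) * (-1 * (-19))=-9234000/ 221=-41782.81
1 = 1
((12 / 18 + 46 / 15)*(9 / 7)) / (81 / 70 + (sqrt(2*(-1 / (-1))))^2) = 336 / 221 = 1.52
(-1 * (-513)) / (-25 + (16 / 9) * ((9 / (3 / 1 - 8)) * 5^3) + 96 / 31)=-15903 / 13079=-1.22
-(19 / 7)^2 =-361 / 49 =-7.37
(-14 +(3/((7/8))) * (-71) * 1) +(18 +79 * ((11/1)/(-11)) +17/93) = -207178/651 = -318.25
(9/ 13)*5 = 45/ 13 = 3.46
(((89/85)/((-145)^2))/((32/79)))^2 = 49434961/3270467344000000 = 0.00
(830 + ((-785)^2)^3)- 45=234001122366391410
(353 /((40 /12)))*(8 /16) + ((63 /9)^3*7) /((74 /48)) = 1191663 /740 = 1610.36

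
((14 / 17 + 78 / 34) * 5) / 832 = 265 / 14144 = 0.02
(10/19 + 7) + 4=219/19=11.53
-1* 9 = -9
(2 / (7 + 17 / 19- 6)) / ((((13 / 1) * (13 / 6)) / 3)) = 19 / 169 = 0.11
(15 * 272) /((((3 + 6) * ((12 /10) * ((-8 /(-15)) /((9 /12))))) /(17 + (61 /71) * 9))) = 932875 /71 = 13139.08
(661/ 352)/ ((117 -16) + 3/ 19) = 12559/ 676544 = 0.02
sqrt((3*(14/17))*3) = 3*sqrt(238)/17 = 2.72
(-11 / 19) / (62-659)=11 / 11343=0.00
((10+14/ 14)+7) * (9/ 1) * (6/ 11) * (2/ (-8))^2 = 5.52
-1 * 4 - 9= -13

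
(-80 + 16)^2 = 4096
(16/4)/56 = 0.07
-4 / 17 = -0.24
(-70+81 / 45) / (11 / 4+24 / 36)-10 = -6142 / 205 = -29.96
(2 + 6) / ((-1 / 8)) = -64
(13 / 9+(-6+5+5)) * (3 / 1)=49 / 3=16.33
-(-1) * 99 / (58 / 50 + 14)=2475 / 379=6.53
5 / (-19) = -5 / 19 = -0.26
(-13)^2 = 169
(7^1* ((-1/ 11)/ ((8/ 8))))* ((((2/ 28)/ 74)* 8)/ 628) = -1/ 127798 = -0.00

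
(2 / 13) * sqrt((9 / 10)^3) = 0.13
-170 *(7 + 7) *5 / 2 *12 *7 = -499800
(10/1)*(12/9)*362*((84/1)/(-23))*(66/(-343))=3822720/1127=3391.94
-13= -13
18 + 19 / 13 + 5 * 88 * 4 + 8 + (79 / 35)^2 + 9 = 28689783 / 15925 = 1801.56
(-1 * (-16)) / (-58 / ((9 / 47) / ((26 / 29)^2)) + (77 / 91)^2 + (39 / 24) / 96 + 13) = -180670464 / 2594096989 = -0.07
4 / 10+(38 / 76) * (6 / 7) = 29 / 35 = 0.83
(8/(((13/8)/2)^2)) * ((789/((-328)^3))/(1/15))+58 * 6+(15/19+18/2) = 79179818442/221305331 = 357.79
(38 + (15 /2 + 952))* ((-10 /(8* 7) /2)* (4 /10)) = -285 /8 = -35.62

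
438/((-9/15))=-730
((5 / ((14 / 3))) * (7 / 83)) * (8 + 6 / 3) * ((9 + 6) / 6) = 375 / 166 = 2.26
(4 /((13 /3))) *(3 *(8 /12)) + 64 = 856 /13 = 65.85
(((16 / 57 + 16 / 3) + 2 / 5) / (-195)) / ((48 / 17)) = -14569 / 1333800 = -0.01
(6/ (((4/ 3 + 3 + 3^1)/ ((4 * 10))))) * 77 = 2520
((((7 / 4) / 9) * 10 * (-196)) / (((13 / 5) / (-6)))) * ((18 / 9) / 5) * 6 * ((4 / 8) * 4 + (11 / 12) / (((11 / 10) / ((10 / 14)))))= 213640 / 39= 5477.95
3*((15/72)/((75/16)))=2/15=0.13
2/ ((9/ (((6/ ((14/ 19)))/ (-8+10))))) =19/ 21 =0.90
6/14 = 3/7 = 0.43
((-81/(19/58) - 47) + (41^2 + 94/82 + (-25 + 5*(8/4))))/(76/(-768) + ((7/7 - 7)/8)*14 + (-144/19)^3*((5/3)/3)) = -74127520512/13630984025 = -5.44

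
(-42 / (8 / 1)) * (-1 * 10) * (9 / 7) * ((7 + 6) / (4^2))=1755 / 32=54.84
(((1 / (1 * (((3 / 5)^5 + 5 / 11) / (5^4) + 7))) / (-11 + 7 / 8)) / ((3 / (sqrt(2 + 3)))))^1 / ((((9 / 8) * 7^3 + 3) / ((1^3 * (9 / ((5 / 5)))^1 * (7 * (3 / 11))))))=-125000000 * sqrt(5) / 601614205011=-0.00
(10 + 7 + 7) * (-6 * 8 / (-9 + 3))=192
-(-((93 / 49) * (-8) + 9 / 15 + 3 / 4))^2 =-183792249 / 960400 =-191.37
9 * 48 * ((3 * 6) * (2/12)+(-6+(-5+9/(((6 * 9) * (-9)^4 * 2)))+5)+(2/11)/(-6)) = -10497556/8019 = -1309.09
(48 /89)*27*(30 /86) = 19440 /3827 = 5.08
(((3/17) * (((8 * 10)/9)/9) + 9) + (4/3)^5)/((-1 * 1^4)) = -55307/4131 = -13.39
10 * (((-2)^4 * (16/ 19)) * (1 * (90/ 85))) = 46080/ 323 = 142.66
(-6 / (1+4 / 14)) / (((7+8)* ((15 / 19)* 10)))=-133 / 3375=-0.04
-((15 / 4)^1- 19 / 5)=1 / 20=0.05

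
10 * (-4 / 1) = -40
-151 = -151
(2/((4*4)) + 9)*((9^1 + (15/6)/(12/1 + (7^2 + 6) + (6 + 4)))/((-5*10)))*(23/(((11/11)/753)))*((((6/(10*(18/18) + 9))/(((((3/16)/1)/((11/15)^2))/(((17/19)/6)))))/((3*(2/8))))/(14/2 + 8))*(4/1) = -876966777544/639646875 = -1371.02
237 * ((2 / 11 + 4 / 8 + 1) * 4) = 17538 / 11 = 1594.36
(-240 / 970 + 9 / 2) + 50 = 10525 / 194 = 54.25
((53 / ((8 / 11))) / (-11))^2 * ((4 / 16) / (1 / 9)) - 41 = 14785 / 256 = 57.75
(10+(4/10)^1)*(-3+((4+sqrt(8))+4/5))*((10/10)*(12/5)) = 5616/125+1248*sqrt(2)/25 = 115.53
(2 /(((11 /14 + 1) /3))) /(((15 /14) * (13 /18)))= 7056 /1625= 4.34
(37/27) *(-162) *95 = -21090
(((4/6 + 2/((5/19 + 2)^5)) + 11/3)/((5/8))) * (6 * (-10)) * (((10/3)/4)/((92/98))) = -3774894051880/10143582567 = -372.15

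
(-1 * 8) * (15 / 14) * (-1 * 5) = 300 / 7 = 42.86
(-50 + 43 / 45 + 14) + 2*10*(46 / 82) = -43957 / 1845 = -23.82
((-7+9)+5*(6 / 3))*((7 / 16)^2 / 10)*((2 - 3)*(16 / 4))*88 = -80.85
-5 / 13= -0.38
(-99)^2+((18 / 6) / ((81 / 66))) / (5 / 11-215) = 104086499 / 10620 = 9800.99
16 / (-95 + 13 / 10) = -160 / 937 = -0.17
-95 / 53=-1.79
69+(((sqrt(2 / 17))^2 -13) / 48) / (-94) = 1764265 / 25568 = 69.00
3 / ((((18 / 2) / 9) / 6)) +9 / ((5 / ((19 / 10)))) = 1071 / 50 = 21.42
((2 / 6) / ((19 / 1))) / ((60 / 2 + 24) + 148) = 1 / 11514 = 0.00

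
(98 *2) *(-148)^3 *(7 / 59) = -4447738624 / 59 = -75385400.41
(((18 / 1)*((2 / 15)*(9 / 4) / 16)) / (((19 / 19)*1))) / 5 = 27 / 400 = 0.07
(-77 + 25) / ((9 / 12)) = -208 / 3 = -69.33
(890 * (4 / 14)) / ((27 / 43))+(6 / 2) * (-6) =386.97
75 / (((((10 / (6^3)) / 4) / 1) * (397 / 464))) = 7573.60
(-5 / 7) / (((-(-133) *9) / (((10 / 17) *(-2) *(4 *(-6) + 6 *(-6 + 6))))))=-800 / 47481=-0.02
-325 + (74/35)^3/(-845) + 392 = 2426962901/36229375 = 66.99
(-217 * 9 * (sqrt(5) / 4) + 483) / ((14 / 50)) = 1725 - 6975 * sqrt(5) / 4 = -2174.14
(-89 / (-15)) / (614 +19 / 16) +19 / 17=166439 / 147645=1.13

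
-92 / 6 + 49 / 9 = -89 / 9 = -9.89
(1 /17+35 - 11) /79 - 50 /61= -42201 /81923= -0.52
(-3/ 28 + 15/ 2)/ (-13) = -207/ 364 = -0.57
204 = 204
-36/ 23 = -1.57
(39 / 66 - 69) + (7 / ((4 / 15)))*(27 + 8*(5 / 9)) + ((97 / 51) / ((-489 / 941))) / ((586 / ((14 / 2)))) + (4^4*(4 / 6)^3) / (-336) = 15327999767825 / 20255356044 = 756.74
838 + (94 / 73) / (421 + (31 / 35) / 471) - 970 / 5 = 163137492091 / 253317884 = 644.00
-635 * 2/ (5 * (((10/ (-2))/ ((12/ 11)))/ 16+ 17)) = -48768/ 3209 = -15.20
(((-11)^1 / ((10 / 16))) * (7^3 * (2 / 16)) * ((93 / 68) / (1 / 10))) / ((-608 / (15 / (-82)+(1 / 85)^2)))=-37998822477 / 12247126400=-3.10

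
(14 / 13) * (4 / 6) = 28 / 39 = 0.72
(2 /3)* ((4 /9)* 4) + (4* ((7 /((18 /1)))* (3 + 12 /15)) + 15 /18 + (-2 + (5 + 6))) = 4571 /270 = 16.93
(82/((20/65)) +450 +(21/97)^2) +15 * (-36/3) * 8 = -13613941/18818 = -723.45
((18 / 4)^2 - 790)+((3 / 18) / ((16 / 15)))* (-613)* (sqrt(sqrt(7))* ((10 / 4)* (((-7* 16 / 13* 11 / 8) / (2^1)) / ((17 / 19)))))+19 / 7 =-21477 / 28+22420475* 7^(1 / 4) / 14144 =1811.35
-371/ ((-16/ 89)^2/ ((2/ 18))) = -2938691/ 2304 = -1275.47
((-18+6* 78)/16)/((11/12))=675/22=30.68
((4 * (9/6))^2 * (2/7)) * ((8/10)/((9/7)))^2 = 896/225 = 3.98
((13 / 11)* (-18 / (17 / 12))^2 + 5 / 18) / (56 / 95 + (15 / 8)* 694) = 2077345810 / 14153833089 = 0.15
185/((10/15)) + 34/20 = 1396/5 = 279.20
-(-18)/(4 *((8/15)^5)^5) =2272605146463811397552490234375/75557863725914323419136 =30077678.67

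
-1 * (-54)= 54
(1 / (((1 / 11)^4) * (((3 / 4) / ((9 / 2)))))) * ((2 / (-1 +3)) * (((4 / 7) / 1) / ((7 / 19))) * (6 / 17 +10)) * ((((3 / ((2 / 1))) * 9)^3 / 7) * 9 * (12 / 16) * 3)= 58542947471844 / 5831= 10039949832.25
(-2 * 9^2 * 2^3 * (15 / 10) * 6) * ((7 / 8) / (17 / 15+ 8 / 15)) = -30618 / 5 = -6123.60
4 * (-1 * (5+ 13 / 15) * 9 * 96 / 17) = -1192.66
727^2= 528529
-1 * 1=-1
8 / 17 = 0.47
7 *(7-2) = 35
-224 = -224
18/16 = 9/8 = 1.12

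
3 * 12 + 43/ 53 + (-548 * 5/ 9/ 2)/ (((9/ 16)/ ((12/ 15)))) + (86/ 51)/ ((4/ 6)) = -12928810/ 72981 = -177.15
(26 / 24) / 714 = 13 / 8568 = 0.00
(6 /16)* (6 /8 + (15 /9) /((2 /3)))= 39 /32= 1.22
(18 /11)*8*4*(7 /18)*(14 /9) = 3136 /99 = 31.68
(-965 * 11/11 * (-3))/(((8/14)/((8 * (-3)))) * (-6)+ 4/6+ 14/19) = 1155105/617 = 1872.13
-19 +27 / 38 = -695 / 38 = -18.29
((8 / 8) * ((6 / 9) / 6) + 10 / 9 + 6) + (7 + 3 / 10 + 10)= 2207 / 90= 24.52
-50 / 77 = -0.65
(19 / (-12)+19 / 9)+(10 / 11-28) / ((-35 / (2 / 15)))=43727 / 69300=0.63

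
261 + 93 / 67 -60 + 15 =14565 / 67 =217.39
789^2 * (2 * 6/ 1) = 7470252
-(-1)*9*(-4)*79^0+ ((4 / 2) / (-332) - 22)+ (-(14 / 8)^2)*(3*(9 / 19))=-1573417 / 25232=-62.36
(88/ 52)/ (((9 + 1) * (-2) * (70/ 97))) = -1067/ 9100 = -0.12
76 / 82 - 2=-44 / 41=-1.07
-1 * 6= -6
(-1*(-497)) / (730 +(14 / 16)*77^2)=3976 / 47343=0.08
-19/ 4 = -4.75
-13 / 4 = -3.25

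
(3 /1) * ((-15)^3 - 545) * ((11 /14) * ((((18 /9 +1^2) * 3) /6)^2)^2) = -93555 /2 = -46777.50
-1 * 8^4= -4096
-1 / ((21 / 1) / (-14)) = 2 / 3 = 0.67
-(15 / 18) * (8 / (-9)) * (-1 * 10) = -200 / 27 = -7.41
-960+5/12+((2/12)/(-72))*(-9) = -15353/16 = -959.56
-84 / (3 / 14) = -392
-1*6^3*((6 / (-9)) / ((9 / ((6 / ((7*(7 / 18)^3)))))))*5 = 2799360 / 2401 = 1165.91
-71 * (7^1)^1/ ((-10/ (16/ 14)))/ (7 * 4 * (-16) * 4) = -71/ 2240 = -0.03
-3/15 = -1/5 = -0.20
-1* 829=-829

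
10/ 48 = 5/ 24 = 0.21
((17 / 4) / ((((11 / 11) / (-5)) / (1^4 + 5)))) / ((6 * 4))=-85 / 16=-5.31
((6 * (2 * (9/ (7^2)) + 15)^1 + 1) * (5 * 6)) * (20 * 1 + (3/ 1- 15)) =22368.98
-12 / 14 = -6 / 7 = -0.86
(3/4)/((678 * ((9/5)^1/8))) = 5/1017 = 0.00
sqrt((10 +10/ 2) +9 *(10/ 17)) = sqrt(5865)/ 17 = 4.50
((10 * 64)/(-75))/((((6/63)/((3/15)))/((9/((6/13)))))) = -8736/25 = -349.44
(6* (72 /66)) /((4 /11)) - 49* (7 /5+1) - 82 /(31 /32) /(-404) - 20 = -1869058 /15655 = -119.39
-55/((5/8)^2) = -704/5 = -140.80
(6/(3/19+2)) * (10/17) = 1140/697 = 1.64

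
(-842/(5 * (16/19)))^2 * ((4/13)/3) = 63984001/15600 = 4101.54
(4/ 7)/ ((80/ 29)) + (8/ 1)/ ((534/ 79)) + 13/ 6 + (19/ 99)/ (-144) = 157912739/ 44407440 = 3.56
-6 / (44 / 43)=-129 / 22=-5.86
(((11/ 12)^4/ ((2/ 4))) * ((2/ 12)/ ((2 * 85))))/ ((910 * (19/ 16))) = 14641/ 11427998400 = 0.00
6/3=2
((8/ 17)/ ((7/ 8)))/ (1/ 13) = 832/ 119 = 6.99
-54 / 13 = -4.15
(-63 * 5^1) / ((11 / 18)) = -5670 / 11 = -515.45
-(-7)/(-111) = -7/111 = -0.06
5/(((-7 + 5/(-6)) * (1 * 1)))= -30/47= -0.64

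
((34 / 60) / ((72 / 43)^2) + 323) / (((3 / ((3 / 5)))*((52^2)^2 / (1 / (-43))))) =-50264393 / 244477041868800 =-0.00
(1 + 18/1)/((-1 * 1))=-19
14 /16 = 7 /8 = 0.88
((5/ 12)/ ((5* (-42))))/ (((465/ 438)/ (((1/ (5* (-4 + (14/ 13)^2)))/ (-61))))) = -12337/ 5718384000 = -0.00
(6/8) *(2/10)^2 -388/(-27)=38881/2700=14.40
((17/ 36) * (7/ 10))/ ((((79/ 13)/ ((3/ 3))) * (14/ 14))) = 1547/ 28440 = 0.05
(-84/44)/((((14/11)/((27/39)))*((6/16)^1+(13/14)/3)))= -2268/1495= -1.52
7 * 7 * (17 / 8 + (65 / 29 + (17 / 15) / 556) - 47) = -1010465701 / 483720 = -2088.95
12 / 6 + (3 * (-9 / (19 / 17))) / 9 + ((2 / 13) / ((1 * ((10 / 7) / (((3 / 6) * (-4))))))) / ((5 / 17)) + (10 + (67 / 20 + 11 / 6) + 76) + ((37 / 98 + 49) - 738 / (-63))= 547752679 / 3630900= 150.86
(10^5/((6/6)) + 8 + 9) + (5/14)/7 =9801671/98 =100017.05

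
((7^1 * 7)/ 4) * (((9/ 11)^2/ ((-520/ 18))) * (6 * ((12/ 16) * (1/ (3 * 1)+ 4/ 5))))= -1821771/ 1258400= -1.45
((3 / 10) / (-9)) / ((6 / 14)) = -0.08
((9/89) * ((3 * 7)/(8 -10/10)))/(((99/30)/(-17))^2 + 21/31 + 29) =24189300/2369336551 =0.01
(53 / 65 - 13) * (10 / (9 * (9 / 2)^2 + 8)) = -6336 / 9893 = -0.64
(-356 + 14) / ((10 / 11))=-1881 / 5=-376.20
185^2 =34225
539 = 539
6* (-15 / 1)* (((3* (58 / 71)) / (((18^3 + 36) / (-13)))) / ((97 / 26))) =147030 / 1122581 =0.13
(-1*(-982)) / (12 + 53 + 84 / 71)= 69722 / 4699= 14.84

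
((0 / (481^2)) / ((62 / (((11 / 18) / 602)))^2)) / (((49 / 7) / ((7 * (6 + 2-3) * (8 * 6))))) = 0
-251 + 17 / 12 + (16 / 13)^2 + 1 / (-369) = -61879885 / 249444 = -248.07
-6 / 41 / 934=-3 / 19147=-0.00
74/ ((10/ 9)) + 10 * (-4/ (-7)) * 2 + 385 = 463.03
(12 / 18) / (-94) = -1 / 141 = -0.01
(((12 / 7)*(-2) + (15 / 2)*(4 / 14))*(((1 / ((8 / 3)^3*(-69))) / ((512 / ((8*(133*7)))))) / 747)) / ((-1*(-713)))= 1197 / 44601081856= 0.00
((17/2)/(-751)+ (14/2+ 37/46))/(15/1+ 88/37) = 4980533/11106539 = 0.45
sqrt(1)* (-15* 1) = -15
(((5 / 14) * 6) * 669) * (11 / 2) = 110385 / 14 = 7884.64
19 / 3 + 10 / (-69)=427 / 69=6.19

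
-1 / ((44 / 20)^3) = -125 / 1331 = -0.09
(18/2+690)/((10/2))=699/5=139.80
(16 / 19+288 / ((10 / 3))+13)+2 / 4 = 19141 / 190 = 100.74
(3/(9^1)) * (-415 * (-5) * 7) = 14525/3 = 4841.67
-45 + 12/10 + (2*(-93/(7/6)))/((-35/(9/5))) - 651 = -841086/1225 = -686.60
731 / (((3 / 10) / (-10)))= -73100 / 3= -24366.67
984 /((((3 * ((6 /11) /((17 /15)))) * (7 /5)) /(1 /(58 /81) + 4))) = 4799542 /1827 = 2627.01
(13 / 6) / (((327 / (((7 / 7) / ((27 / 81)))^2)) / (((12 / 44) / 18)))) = 13 / 14388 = 0.00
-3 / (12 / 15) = -15 / 4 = -3.75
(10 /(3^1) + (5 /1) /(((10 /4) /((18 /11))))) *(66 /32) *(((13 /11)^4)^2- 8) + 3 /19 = -1856975004073 /32582549912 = -56.99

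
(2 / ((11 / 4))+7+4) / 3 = 3.91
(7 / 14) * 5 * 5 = 25 / 2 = 12.50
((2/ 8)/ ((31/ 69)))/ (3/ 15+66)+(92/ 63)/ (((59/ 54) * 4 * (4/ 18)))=25630809/ 16951172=1.51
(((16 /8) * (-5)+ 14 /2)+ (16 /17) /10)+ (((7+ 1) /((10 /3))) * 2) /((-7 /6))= -4177 /595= -7.02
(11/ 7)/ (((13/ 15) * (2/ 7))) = 6.35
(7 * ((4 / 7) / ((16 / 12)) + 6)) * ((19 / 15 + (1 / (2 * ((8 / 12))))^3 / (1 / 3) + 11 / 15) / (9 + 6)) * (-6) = -58.78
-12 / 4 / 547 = -3 / 547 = -0.01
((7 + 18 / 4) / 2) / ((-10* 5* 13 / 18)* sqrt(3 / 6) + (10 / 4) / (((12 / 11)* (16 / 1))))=-5511168* sqrt(2) / 34610111-218592 / 173050555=-0.23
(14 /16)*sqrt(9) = 21 /8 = 2.62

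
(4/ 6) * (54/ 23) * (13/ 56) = 117/ 322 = 0.36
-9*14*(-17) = 2142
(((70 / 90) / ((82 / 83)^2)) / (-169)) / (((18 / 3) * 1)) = -48223 / 61363224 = -0.00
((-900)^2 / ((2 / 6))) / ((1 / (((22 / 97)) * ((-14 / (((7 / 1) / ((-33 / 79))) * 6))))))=588060000 / 7663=76740.18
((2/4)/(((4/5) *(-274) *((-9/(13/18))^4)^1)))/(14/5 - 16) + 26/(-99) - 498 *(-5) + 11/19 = 2490.32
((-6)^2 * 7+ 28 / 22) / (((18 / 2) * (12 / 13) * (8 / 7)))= 26.68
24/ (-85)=-24/ 85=-0.28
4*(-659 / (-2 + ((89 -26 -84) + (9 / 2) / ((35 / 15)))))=36904 / 295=125.10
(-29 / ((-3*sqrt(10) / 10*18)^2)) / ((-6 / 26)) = 1885 / 4374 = 0.43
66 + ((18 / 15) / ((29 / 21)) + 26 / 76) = 370333 / 5510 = 67.21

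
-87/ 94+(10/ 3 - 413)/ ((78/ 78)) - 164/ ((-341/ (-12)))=-40038343/ 96162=-416.36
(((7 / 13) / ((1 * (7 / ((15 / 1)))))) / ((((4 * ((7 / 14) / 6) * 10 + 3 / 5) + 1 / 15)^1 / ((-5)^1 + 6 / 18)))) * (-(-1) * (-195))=525 / 2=262.50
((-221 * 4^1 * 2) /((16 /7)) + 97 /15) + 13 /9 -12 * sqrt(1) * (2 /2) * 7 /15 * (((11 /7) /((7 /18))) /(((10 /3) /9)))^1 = -2604061 /3150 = -826.69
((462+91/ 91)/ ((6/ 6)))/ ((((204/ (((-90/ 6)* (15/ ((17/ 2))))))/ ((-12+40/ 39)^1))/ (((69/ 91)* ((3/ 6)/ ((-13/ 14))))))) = -170916450/ 634933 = -269.19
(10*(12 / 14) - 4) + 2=46 / 7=6.57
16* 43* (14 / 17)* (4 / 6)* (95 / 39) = 1830080 / 1989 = 920.10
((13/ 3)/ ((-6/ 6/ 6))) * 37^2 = -35594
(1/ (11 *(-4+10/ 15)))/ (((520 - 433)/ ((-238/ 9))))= 0.01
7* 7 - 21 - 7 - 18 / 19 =381 / 19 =20.05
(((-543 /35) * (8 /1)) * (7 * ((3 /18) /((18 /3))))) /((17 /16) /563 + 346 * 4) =-3260896 /187006335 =-0.02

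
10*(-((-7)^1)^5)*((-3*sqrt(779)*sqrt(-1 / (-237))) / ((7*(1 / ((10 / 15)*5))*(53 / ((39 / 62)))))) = -1560650*sqrt(184623) / 129797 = -5166.35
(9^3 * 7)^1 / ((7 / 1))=729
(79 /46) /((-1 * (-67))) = 79 /3082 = 0.03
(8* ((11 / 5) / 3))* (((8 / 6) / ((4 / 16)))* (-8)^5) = -46137344 / 45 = -1025274.31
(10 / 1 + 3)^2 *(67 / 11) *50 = 566150 / 11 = 51468.18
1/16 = 0.06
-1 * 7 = -7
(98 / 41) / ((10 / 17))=833 / 205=4.06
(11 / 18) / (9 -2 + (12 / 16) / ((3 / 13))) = 22 / 369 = 0.06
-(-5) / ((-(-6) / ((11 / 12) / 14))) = 55 / 1008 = 0.05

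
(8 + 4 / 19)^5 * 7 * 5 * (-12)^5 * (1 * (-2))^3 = 6437055496150056960 / 2476099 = 2599676142250.39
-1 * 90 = -90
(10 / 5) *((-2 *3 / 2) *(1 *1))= -6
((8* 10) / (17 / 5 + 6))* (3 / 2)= 600 / 47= 12.77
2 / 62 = 1 / 31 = 0.03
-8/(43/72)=-13.40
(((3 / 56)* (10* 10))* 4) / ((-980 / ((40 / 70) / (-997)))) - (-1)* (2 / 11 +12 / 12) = 31119691 / 26331767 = 1.18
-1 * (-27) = 27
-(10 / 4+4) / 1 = -6.50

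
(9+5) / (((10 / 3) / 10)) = 42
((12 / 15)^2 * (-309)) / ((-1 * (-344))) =-618 / 1075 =-0.57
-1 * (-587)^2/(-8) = 344569/8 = 43071.12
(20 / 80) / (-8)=-1 / 32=-0.03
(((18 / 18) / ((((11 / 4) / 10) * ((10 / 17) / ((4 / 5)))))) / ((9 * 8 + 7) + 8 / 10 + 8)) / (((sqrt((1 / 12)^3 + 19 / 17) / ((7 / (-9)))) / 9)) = -45696 * sqrt(1675299) / 158627821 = -0.37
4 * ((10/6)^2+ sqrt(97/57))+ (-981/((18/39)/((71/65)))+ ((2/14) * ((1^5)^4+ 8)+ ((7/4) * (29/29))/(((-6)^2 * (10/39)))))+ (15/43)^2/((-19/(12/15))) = -163541245543/70824096+ 4 * sqrt(5529)/57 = -2303.90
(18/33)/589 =6/6479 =0.00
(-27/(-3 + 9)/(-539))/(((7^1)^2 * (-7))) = -9/369754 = -0.00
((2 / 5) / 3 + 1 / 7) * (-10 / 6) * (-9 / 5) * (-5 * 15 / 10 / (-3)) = 29 / 14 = 2.07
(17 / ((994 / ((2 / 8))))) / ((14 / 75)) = 1275 / 55664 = 0.02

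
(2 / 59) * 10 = 20 / 59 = 0.34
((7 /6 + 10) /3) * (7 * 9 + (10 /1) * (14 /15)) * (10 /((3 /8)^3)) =37219840 /729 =51056.02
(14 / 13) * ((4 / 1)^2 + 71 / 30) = 3857 / 195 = 19.78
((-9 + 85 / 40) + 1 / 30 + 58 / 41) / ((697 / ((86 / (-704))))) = 1148143 / 1207092480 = 0.00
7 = 7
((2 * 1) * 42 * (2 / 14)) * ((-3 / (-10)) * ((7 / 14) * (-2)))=-18 / 5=-3.60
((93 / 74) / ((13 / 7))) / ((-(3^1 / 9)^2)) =-5859 / 962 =-6.09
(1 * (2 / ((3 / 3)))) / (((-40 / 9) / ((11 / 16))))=-0.31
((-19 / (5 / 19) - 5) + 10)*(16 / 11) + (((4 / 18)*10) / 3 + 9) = -130687 / 1485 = -88.00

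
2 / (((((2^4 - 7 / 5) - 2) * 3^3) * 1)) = 10 / 1701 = 0.01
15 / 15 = 1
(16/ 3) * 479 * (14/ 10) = 53648/ 15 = 3576.53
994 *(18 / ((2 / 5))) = 44730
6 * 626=3756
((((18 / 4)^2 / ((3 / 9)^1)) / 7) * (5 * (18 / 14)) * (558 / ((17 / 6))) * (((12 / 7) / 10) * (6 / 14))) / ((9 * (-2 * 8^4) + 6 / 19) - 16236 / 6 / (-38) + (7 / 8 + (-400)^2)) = 0.01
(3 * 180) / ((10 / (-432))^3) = -1088391168 / 25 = -43535646.72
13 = 13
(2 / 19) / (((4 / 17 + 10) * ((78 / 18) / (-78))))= -102 / 551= -0.19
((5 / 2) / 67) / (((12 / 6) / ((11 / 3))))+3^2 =7291 / 804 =9.07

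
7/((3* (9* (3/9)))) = 7/9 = 0.78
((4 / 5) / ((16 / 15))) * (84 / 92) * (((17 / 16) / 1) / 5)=1071 / 7360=0.15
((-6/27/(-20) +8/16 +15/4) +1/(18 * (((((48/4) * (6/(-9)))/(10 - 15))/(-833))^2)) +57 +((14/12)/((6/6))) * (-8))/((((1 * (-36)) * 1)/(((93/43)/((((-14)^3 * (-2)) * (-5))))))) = 99929337/3020595200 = 0.03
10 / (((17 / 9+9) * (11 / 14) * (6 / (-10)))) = -150 / 77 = -1.95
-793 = -793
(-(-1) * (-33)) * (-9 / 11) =27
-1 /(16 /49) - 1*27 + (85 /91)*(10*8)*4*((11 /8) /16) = -6371 /1456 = -4.38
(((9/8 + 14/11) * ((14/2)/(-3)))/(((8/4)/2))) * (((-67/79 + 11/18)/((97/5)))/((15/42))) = 3484243/18207288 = 0.19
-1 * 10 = -10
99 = 99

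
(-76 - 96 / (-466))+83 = 1679 / 233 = 7.21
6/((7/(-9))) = -54/7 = -7.71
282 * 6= 1692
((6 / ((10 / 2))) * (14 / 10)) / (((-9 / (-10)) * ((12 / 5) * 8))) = 7 / 72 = 0.10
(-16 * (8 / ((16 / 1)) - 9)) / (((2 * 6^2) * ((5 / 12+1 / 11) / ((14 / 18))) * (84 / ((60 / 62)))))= 1870 / 56079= 0.03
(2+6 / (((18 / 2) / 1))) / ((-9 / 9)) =-8 / 3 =-2.67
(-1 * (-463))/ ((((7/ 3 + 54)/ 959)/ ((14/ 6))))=3108119/ 169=18391.24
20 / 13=1.54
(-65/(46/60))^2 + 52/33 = 125510008/17457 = 7189.67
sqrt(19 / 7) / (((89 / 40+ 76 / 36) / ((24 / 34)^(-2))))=1445 * sqrt(133) / 21854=0.76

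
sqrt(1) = 1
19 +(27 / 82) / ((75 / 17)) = 39103 / 2050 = 19.07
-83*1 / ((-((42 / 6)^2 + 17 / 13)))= 1.65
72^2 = 5184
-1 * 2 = -2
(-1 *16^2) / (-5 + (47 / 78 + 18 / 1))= -19968 / 1061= -18.82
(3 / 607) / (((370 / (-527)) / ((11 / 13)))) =-17391 / 2919670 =-0.01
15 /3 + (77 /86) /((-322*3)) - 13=-94955 /11868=-8.00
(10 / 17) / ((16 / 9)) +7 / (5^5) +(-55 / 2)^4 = 486127236279 / 850000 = 571914.40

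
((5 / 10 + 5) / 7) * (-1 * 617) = -6787 / 14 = -484.79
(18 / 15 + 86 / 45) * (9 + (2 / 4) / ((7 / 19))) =290 / 9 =32.22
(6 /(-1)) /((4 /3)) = -9 /2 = -4.50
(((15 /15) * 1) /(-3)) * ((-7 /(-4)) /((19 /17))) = -119 /228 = -0.52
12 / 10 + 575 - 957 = -1904 / 5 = -380.80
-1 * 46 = -46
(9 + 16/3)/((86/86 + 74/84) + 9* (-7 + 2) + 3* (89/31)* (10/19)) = -354578/954539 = -0.37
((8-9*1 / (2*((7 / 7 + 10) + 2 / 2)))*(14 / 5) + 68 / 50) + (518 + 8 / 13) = 703723 / 1300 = 541.33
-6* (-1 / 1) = 6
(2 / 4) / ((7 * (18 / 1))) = 1 / 252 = 0.00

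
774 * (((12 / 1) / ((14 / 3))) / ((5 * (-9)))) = -1548 / 35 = -44.23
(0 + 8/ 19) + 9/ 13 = 275/ 247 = 1.11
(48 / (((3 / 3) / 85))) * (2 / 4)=2040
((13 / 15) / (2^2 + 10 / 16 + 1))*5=104 / 135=0.77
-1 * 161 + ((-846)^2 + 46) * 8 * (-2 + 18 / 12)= -2863209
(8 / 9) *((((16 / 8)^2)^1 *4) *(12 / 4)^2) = 128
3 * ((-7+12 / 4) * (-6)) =72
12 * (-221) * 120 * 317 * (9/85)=-10681632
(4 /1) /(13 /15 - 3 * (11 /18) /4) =480 /49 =9.80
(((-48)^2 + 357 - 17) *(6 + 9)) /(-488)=-9915 /122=-81.27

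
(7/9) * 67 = 469/9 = 52.11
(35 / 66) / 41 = 35 / 2706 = 0.01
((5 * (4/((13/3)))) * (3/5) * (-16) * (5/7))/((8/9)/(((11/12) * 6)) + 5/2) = -570240/47957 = -11.89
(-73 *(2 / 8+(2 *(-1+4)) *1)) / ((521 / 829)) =-1512925 / 2084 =-725.97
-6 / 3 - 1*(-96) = 94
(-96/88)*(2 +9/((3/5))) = -18.55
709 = 709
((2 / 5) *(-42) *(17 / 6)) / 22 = -119 / 55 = -2.16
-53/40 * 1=-1.32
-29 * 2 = -58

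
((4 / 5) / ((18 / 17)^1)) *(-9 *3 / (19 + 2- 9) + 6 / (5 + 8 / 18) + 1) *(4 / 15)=-986 / 33075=-0.03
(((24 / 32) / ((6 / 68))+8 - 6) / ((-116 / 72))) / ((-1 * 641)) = 189 / 18589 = 0.01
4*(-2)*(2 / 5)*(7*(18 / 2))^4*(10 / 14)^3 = -18370800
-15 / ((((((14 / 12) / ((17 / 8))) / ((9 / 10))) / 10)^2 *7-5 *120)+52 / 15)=15801075 / 628363756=0.03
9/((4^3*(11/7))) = 63/704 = 0.09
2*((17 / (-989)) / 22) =-17 / 10879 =-0.00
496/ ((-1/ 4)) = -1984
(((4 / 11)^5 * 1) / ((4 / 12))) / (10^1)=1536 / 805255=0.00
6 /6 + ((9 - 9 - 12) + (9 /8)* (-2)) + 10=-13 /4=-3.25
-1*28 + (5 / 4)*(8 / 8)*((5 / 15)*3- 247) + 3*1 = -665 / 2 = -332.50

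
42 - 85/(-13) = 631/13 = 48.54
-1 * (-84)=84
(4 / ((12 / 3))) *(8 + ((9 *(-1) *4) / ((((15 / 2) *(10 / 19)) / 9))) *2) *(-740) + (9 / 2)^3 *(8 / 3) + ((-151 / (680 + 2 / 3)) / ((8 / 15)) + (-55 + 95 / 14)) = 66182803639 / 571760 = 115752.77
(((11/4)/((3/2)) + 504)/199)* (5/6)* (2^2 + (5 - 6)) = 15175/2388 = 6.35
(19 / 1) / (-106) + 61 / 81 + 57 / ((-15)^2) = 177553 / 214650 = 0.83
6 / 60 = 1 / 10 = 0.10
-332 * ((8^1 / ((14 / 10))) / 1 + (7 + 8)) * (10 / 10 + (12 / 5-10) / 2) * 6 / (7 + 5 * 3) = 57768 / 11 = 5251.64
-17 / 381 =-0.04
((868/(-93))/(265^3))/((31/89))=-2492/1730695125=-0.00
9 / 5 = 1.80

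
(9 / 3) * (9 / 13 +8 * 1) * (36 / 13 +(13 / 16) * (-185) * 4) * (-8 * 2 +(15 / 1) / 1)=10550019 / 676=15606.54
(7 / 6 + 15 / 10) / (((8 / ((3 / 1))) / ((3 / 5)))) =3 / 5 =0.60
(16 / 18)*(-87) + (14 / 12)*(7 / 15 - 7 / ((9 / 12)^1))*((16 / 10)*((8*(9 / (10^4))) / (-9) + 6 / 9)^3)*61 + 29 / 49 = -54478576024379257 / 145349121093750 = -374.81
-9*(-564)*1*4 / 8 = 2538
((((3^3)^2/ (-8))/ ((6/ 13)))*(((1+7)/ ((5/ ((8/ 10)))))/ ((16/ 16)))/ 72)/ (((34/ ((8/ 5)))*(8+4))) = -117/ 8500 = -0.01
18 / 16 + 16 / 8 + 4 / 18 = 241 / 72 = 3.35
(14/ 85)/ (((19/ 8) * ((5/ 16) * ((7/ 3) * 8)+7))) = 96/ 17765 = 0.01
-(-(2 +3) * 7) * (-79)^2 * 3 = 655305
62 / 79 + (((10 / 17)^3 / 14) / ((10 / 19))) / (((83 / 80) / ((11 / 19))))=180452086 / 225501787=0.80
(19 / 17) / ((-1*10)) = -19 / 170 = -0.11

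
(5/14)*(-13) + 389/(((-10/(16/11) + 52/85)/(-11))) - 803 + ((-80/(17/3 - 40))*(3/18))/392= -5350089603/42990346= -124.45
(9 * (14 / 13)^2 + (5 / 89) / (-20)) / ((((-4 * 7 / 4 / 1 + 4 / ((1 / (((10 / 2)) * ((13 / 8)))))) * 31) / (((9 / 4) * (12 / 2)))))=5650335 / 31706428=0.18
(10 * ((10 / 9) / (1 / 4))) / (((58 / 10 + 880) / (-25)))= -50000 / 39861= -1.25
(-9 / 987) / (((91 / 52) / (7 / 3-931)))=4.84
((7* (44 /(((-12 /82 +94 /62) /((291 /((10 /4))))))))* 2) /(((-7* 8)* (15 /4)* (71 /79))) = -857091224 /3090275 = -277.35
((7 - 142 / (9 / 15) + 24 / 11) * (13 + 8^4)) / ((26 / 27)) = -277616367 / 286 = -970686.60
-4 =-4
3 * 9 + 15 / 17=474 / 17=27.88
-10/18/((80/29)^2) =-841/11520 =-0.07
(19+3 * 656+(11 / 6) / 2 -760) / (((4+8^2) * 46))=14735 / 37536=0.39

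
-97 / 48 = -2.02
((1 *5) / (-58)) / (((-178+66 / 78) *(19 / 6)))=195 / 1268953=0.00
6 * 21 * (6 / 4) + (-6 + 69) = 252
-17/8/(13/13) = -17/8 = -2.12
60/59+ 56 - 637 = -34219/59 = -579.98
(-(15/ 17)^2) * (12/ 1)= -2700/ 289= -9.34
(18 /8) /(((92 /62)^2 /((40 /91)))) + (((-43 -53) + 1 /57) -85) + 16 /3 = -961470371 /5487846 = -175.20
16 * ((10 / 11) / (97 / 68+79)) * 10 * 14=1523200 / 60159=25.32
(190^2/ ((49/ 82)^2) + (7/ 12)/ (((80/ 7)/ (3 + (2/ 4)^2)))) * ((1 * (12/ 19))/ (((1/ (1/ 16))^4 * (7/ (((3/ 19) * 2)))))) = 2796327916311/ 63620534763520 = 0.04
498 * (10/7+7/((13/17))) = 479574/91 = 5270.04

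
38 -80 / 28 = 246 / 7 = 35.14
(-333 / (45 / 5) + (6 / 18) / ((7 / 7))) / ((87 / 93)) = -39.20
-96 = -96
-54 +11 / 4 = -205 / 4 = -51.25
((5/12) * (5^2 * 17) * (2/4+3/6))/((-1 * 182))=-2125/2184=-0.97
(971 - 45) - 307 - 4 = 615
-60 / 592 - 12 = -12.10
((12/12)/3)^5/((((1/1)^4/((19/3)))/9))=19/81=0.23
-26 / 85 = -0.31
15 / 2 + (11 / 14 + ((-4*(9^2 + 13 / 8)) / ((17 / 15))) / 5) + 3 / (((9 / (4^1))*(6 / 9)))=-11433 / 238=-48.04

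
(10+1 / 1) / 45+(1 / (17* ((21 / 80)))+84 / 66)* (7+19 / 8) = 3363971 / 235620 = 14.28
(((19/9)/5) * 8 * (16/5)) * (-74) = -179968/225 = -799.86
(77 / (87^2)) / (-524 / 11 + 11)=-847 / 3050307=-0.00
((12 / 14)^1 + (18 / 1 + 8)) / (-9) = -188 / 63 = -2.98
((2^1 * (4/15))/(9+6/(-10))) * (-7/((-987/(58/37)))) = 232/328671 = 0.00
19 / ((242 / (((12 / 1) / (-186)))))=-19 / 3751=-0.01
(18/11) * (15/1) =270/11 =24.55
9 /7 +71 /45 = 902 /315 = 2.86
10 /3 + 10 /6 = 5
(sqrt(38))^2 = 38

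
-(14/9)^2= -196/81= -2.42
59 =59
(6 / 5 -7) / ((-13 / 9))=261 / 65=4.02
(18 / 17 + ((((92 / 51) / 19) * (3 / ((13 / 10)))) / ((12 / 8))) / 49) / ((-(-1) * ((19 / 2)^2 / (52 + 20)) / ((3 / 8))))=23594472 / 74276111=0.32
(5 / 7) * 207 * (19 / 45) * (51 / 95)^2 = 59823 / 3325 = 17.99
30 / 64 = 15 / 32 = 0.47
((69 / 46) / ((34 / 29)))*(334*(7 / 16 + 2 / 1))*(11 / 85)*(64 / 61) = 12465882 / 88145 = 141.42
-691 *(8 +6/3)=-6910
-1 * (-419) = 419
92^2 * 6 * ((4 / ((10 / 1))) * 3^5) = 24681024 / 5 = 4936204.80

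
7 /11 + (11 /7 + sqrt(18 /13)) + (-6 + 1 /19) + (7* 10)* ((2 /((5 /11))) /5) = 3* sqrt(26) /13 + 423249 /7315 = 59.04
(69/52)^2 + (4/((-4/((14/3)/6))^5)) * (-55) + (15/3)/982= 2291666545139/1254355704576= 1.83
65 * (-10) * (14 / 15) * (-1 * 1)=606.67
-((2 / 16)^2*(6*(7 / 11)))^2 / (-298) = 0.00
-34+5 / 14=-33.64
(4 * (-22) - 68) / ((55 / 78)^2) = -949104 / 3025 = -313.75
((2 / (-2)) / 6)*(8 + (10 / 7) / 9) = -257 / 189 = -1.36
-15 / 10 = -3 / 2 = -1.50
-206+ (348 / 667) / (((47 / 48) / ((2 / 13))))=-2893766 / 14053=-205.92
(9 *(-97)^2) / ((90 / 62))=291679 / 5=58335.80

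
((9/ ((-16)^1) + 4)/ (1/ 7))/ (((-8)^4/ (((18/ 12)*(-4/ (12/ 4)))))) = -385/ 32768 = -0.01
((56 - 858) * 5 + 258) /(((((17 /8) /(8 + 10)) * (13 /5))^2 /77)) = -149767833600 /48841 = -3066436.67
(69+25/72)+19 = 6361/72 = 88.35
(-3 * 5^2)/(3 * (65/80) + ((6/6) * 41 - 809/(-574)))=-344400/205937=-1.67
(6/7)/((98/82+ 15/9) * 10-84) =-369/23842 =-0.02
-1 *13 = -13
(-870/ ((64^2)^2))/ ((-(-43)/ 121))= -52635/ 360710144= -0.00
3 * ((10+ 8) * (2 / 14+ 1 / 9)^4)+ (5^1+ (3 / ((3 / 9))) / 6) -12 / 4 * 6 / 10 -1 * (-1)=34566971 / 5834430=5.92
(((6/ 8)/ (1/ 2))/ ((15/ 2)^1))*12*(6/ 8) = 9/ 5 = 1.80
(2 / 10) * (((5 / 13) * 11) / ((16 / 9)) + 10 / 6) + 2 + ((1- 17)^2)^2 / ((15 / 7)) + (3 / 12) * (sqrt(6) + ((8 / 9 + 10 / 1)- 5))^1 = sqrt(6) / 4 + 286301323 / 9360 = 30588.36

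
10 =10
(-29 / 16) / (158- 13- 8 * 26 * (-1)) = -29 / 5648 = -0.01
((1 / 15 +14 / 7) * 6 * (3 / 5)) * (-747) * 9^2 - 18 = -11254752 / 25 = -450190.08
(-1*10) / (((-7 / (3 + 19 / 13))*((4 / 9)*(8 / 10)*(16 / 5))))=5.60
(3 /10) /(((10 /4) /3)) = 9 /25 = 0.36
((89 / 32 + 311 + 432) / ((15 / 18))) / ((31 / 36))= 128871 / 124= 1039.28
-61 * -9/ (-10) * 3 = -1647/ 10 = -164.70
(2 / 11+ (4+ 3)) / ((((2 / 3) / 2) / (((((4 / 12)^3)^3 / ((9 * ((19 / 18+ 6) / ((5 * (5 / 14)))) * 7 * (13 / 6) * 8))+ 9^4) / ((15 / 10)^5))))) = 8803599932564312 / 472923500049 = 18615.27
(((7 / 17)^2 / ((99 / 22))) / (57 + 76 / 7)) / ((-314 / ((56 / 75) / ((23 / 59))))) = -1133272 / 334597516875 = -0.00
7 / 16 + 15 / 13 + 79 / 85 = 44567 / 17680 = 2.52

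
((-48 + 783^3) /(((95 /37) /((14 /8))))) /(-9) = -41444199167 /1140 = -36354560.67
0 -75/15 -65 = -70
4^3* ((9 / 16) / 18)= 2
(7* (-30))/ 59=-210/ 59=-3.56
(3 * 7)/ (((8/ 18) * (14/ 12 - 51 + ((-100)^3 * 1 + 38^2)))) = -567/ 11983270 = -0.00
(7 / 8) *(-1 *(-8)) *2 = 14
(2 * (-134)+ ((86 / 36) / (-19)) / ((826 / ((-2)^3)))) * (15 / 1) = -94634390 / 23541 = -4019.98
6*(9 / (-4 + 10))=9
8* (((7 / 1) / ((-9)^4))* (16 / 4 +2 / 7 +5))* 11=5720 / 6561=0.87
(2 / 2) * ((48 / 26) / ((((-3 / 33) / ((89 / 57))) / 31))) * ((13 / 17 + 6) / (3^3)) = -27921080 / 113373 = -246.28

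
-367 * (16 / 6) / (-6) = 1468 / 9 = 163.11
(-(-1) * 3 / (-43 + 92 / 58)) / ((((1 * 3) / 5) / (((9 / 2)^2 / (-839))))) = 11745 / 4030556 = 0.00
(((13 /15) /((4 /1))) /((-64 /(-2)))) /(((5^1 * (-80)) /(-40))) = 13 /19200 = 0.00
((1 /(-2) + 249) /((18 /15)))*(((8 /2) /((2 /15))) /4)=1553.12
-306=-306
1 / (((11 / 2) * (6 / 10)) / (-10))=-100 / 33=-3.03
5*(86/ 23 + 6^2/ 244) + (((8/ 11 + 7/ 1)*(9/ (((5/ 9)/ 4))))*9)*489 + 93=2203813.16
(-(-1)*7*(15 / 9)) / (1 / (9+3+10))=770 / 3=256.67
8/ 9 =0.89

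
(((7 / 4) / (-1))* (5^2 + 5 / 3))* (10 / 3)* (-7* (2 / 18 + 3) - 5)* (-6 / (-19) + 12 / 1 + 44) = 361018000 / 1539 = 234579.60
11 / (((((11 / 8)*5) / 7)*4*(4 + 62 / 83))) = 581 / 985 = 0.59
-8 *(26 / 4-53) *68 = 25296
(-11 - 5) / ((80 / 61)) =-61 / 5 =-12.20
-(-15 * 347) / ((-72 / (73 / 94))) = -126655 / 2256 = -56.14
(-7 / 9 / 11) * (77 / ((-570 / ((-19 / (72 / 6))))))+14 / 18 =2471 / 3240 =0.76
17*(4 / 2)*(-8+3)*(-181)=30770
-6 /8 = -0.75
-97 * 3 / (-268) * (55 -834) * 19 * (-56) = 60299274 / 67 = 899989.16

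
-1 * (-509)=509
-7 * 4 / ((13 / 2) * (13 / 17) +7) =-952 / 407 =-2.34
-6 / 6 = -1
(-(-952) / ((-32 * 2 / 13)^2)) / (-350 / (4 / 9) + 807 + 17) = 20111 / 18688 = 1.08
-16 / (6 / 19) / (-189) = 0.27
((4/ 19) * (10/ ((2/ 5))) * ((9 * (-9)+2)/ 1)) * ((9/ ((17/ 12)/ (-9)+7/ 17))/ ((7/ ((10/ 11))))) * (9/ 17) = -691092000/ 683221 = -1011.52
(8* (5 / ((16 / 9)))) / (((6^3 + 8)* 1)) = 45 / 448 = 0.10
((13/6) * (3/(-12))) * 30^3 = -14625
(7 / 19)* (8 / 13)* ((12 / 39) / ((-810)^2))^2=56 / 1123062046689375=0.00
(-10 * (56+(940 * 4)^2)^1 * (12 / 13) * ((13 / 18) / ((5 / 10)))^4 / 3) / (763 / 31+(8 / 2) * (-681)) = 987562397120 / 14077719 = 70150.74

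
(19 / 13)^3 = 6859 / 2197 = 3.12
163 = 163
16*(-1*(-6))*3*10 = 2880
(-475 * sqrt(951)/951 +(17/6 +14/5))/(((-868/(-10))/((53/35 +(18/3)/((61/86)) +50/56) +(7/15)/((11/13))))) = 543796201/733859280 - 1528421275 * sqrt(951)/23263339176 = -1.29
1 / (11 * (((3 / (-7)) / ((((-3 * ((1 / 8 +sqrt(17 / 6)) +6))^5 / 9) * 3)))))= 190206737 * sqrt(102) / 8192 +95231078061 / 360448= 498698.31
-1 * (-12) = 12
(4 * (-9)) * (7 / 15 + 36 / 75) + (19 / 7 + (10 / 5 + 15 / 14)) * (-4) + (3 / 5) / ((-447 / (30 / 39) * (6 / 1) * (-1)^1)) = -58191179 / 1016925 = -57.22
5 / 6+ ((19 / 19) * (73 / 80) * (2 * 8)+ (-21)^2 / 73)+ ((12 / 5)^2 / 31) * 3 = 7478711 / 339450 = 22.03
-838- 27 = -865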